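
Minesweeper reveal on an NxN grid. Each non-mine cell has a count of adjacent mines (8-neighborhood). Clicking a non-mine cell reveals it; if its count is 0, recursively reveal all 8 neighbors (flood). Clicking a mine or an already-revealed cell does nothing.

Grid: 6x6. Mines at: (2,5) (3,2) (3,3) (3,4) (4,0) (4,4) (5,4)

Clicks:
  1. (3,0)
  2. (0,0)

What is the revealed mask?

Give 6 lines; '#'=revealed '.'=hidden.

Click 1 (3,0) count=1: revealed 1 new [(3,0)] -> total=1
Click 2 (0,0) count=0: revealed 18 new [(0,0) (0,1) (0,2) (0,3) (0,4) (0,5) (1,0) (1,1) (1,2) (1,3) (1,4) (1,5) (2,0) (2,1) (2,2) (2,3) (2,4) (3,1)] -> total=19

Answer: ######
######
#####.
##....
......
......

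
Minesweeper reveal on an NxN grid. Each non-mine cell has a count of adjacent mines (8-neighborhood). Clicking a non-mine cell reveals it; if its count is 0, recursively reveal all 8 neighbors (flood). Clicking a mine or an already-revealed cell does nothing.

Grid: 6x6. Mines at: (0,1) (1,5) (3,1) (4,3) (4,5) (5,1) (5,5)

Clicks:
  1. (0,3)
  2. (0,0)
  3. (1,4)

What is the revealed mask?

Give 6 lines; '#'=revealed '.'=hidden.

Answer: #.###.
..###.
..###.
..###.
......
......

Derivation:
Click 1 (0,3) count=0: revealed 12 new [(0,2) (0,3) (0,4) (1,2) (1,3) (1,4) (2,2) (2,3) (2,4) (3,2) (3,3) (3,4)] -> total=12
Click 2 (0,0) count=1: revealed 1 new [(0,0)] -> total=13
Click 3 (1,4) count=1: revealed 0 new [(none)] -> total=13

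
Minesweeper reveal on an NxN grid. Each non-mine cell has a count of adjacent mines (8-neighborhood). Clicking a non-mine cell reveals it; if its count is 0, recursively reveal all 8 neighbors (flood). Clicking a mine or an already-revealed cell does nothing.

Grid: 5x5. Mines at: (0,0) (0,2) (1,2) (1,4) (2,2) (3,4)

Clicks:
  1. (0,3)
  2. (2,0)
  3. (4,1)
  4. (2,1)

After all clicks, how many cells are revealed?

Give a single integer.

Click 1 (0,3) count=3: revealed 1 new [(0,3)] -> total=1
Click 2 (2,0) count=0: revealed 12 new [(1,0) (1,1) (2,0) (2,1) (3,0) (3,1) (3,2) (3,3) (4,0) (4,1) (4,2) (4,3)] -> total=13
Click 3 (4,1) count=0: revealed 0 new [(none)] -> total=13
Click 4 (2,1) count=2: revealed 0 new [(none)] -> total=13

Answer: 13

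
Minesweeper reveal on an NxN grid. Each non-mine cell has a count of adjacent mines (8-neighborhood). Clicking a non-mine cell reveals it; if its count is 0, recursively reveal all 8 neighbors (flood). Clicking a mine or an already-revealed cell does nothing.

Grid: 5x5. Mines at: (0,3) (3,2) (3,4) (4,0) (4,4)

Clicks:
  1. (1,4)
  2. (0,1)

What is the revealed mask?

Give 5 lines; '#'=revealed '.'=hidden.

Answer: ###..
###.#
###..
##...
.....

Derivation:
Click 1 (1,4) count=1: revealed 1 new [(1,4)] -> total=1
Click 2 (0,1) count=0: revealed 11 new [(0,0) (0,1) (0,2) (1,0) (1,1) (1,2) (2,0) (2,1) (2,2) (3,0) (3,1)] -> total=12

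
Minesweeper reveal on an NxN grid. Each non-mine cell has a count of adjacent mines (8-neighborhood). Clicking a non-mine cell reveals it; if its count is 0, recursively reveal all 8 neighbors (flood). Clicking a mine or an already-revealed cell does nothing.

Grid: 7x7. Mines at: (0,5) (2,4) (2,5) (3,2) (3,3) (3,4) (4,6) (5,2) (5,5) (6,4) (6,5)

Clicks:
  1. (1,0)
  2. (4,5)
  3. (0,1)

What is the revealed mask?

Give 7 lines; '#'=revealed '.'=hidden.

Answer: #####..
#####..
####...
##.....
##...#.
##.....
##.....

Derivation:
Click 1 (1,0) count=0: revealed 22 new [(0,0) (0,1) (0,2) (0,3) (0,4) (1,0) (1,1) (1,2) (1,3) (1,4) (2,0) (2,1) (2,2) (2,3) (3,0) (3,1) (4,0) (4,1) (5,0) (5,1) (6,0) (6,1)] -> total=22
Click 2 (4,5) count=3: revealed 1 new [(4,5)] -> total=23
Click 3 (0,1) count=0: revealed 0 new [(none)] -> total=23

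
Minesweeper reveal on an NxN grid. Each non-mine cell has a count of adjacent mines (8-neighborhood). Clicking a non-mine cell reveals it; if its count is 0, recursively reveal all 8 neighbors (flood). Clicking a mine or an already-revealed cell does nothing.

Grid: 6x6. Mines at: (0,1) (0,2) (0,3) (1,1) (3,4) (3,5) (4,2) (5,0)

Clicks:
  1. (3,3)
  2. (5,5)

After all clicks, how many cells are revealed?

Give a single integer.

Click 1 (3,3) count=2: revealed 1 new [(3,3)] -> total=1
Click 2 (5,5) count=0: revealed 6 new [(4,3) (4,4) (4,5) (5,3) (5,4) (5,5)] -> total=7

Answer: 7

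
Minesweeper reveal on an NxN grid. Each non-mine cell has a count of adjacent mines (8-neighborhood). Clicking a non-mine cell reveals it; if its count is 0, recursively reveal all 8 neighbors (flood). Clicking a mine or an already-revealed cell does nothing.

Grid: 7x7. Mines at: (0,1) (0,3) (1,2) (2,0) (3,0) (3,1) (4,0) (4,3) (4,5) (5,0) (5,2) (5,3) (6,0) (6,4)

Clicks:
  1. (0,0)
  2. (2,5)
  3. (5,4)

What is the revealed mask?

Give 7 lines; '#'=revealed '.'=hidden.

Click 1 (0,0) count=1: revealed 1 new [(0,0)] -> total=1
Click 2 (2,5) count=0: revealed 15 new [(0,4) (0,5) (0,6) (1,3) (1,4) (1,5) (1,6) (2,3) (2,4) (2,5) (2,6) (3,3) (3,4) (3,5) (3,6)] -> total=16
Click 3 (5,4) count=4: revealed 1 new [(5,4)] -> total=17

Answer: #...###
...####
...####
...####
.......
....#..
.......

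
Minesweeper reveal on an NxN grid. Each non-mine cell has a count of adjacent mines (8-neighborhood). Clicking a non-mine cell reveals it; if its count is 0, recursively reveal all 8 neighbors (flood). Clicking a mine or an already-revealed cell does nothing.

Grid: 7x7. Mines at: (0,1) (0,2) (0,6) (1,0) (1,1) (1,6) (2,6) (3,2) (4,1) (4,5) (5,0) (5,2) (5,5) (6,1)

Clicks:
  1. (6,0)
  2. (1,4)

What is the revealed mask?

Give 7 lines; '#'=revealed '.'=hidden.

Answer: ...###.
...###.
...###.
...###.
.......
.......
#......

Derivation:
Click 1 (6,0) count=2: revealed 1 new [(6,0)] -> total=1
Click 2 (1,4) count=0: revealed 12 new [(0,3) (0,4) (0,5) (1,3) (1,4) (1,5) (2,3) (2,4) (2,5) (3,3) (3,4) (3,5)] -> total=13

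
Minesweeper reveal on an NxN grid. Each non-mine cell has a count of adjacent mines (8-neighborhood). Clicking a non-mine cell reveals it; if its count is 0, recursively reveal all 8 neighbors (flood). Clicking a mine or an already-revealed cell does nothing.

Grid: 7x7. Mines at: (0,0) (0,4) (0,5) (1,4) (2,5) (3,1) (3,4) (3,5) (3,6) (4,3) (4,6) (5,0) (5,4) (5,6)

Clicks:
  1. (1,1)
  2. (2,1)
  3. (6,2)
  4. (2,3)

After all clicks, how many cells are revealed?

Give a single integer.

Answer: 9

Derivation:
Click 1 (1,1) count=1: revealed 1 new [(1,1)] -> total=1
Click 2 (2,1) count=1: revealed 1 new [(2,1)] -> total=2
Click 3 (6,2) count=0: revealed 6 new [(5,1) (5,2) (5,3) (6,1) (6,2) (6,3)] -> total=8
Click 4 (2,3) count=2: revealed 1 new [(2,3)] -> total=9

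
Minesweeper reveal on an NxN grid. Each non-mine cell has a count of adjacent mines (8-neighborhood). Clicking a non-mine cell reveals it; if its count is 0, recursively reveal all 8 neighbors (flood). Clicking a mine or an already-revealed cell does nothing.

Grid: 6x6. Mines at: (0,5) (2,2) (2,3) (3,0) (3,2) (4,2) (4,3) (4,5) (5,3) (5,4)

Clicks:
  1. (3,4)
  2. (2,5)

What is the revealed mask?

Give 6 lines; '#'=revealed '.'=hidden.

Answer: ......
....##
....##
....##
......
......

Derivation:
Click 1 (3,4) count=3: revealed 1 new [(3,4)] -> total=1
Click 2 (2,5) count=0: revealed 5 new [(1,4) (1,5) (2,4) (2,5) (3,5)] -> total=6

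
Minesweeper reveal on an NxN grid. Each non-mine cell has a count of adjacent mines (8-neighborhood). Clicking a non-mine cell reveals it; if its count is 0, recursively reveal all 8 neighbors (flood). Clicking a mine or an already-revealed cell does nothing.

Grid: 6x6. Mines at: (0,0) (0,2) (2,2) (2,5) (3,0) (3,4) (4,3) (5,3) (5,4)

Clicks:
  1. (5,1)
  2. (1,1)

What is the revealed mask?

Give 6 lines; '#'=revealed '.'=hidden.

Click 1 (5,1) count=0: revealed 6 new [(4,0) (4,1) (4,2) (5,0) (5,1) (5,2)] -> total=6
Click 2 (1,1) count=3: revealed 1 new [(1,1)] -> total=7

Answer: ......
.#....
......
......
###...
###...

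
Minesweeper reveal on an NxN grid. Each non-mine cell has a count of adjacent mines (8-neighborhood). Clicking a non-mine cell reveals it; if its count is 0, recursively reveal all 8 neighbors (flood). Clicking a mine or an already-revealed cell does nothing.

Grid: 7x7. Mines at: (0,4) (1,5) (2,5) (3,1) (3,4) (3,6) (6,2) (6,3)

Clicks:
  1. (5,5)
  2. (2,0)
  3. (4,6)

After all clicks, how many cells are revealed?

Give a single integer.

Answer: 10

Derivation:
Click 1 (5,5) count=0: revealed 9 new [(4,4) (4,5) (4,6) (5,4) (5,5) (5,6) (6,4) (6,5) (6,6)] -> total=9
Click 2 (2,0) count=1: revealed 1 new [(2,0)] -> total=10
Click 3 (4,6) count=1: revealed 0 new [(none)] -> total=10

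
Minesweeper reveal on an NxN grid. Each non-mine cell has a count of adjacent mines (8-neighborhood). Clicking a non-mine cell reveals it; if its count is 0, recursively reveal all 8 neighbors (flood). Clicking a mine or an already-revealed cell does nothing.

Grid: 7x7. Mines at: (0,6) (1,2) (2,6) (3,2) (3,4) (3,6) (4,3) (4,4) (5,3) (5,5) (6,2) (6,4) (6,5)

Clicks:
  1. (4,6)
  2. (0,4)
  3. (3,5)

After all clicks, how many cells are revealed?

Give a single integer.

Answer: 11

Derivation:
Click 1 (4,6) count=2: revealed 1 new [(4,6)] -> total=1
Click 2 (0,4) count=0: revealed 9 new [(0,3) (0,4) (0,5) (1,3) (1,4) (1,5) (2,3) (2,4) (2,5)] -> total=10
Click 3 (3,5) count=4: revealed 1 new [(3,5)] -> total=11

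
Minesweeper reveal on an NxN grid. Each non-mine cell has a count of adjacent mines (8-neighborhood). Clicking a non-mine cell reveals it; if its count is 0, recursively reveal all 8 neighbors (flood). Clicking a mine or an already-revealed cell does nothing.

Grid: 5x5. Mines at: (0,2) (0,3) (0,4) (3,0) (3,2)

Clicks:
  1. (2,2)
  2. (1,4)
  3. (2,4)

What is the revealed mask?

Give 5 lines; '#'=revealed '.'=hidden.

Answer: .....
...##
..###
...##
...##

Derivation:
Click 1 (2,2) count=1: revealed 1 new [(2,2)] -> total=1
Click 2 (1,4) count=2: revealed 1 new [(1,4)] -> total=2
Click 3 (2,4) count=0: revealed 7 new [(1,3) (2,3) (2,4) (3,3) (3,4) (4,3) (4,4)] -> total=9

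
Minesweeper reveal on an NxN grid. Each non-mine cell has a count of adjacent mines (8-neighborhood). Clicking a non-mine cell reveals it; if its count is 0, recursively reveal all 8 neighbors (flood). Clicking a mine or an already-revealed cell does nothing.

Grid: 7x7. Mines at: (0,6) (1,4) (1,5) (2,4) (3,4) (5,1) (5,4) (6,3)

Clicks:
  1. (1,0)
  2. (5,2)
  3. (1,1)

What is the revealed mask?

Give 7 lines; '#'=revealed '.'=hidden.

Answer: ####...
####...
####...
####...
####...
..#....
.......

Derivation:
Click 1 (1,0) count=0: revealed 20 new [(0,0) (0,1) (0,2) (0,3) (1,0) (1,1) (1,2) (1,3) (2,0) (2,1) (2,2) (2,3) (3,0) (3,1) (3,2) (3,3) (4,0) (4,1) (4,2) (4,3)] -> total=20
Click 2 (5,2) count=2: revealed 1 new [(5,2)] -> total=21
Click 3 (1,1) count=0: revealed 0 new [(none)] -> total=21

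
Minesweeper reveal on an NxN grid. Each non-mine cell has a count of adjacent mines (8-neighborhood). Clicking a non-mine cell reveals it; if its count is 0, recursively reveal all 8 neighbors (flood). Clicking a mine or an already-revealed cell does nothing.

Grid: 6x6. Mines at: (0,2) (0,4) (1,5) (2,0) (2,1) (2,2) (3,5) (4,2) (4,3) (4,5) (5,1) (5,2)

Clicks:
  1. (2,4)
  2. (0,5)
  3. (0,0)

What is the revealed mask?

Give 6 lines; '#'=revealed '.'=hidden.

Click 1 (2,4) count=2: revealed 1 new [(2,4)] -> total=1
Click 2 (0,5) count=2: revealed 1 new [(0,5)] -> total=2
Click 3 (0,0) count=0: revealed 4 new [(0,0) (0,1) (1,0) (1,1)] -> total=6

Answer: ##...#
##....
....#.
......
......
......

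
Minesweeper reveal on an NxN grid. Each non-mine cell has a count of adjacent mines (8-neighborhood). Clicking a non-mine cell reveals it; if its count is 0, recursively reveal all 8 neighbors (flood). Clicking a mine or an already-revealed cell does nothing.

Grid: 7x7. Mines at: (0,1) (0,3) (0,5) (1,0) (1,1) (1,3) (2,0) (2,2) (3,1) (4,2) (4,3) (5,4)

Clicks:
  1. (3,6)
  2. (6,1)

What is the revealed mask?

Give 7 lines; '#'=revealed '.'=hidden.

Click 1 (3,6) count=0: revealed 16 new [(1,4) (1,5) (1,6) (2,4) (2,5) (2,6) (3,4) (3,5) (3,6) (4,4) (4,5) (4,6) (5,5) (5,6) (6,5) (6,6)] -> total=16
Click 2 (6,1) count=0: revealed 10 new [(4,0) (4,1) (5,0) (5,1) (5,2) (5,3) (6,0) (6,1) (6,2) (6,3)] -> total=26

Answer: .......
....###
....###
....###
##..###
####.##
####.##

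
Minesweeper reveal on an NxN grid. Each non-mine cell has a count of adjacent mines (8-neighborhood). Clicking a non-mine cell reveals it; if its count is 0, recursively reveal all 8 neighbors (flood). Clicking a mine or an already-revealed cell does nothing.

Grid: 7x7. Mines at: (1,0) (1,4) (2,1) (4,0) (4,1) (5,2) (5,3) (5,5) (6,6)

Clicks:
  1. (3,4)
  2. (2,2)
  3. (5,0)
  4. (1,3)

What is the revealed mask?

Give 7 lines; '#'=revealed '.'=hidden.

Click 1 (3,4) count=0: revealed 19 new [(0,5) (0,6) (1,5) (1,6) (2,2) (2,3) (2,4) (2,5) (2,6) (3,2) (3,3) (3,4) (3,5) (3,6) (4,2) (4,3) (4,4) (4,5) (4,6)] -> total=19
Click 2 (2,2) count=1: revealed 0 new [(none)] -> total=19
Click 3 (5,0) count=2: revealed 1 new [(5,0)] -> total=20
Click 4 (1,3) count=1: revealed 1 new [(1,3)] -> total=21

Answer: .....##
...#.##
..#####
..#####
..#####
#......
.......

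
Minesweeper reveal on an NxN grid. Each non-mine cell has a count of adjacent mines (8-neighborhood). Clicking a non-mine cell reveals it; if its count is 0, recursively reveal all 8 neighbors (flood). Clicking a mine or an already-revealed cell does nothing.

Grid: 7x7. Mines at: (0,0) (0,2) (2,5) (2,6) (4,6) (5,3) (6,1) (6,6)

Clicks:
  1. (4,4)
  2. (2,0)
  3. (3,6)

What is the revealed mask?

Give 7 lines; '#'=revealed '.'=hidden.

Click 1 (4,4) count=1: revealed 1 new [(4,4)] -> total=1
Click 2 (2,0) count=0: revealed 22 new [(1,0) (1,1) (1,2) (1,3) (1,4) (2,0) (2,1) (2,2) (2,3) (2,4) (3,0) (3,1) (3,2) (3,3) (3,4) (4,0) (4,1) (4,2) (4,3) (5,0) (5,1) (5,2)] -> total=23
Click 3 (3,6) count=3: revealed 1 new [(3,6)] -> total=24

Answer: .......
#####..
#####..
#####.#
#####..
###....
.......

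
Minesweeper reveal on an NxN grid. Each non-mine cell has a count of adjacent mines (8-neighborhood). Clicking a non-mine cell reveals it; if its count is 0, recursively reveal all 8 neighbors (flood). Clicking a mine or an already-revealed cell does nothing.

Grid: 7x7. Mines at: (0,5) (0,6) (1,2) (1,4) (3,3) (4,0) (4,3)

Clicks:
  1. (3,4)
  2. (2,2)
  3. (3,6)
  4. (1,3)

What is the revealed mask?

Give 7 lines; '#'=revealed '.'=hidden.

Click 1 (3,4) count=2: revealed 1 new [(3,4)] -> total=1
Click 2 (2,2) count=2: revealed 1 new [(2,2)] -> total=2
Click 3 (3,6) count=0: revealed 24 new [(1,5) (1,6) (2,4) (2,5) (2,6) (3,5) (3,6) (4,4) (4,5) (4,6) (5,0) (5,1) (5,2) (5,3) (5,4) (5,5) (5,6) (6,0) (6,1) (6,2) (6,3) (6,4) (6,5) (6,6)] -> total=26
Click 4 (1,3) count=2: revealed 1 new [(1,3)] -> total=27

Answer: .......
...#.##
..#.###
....###
....###
#######
#######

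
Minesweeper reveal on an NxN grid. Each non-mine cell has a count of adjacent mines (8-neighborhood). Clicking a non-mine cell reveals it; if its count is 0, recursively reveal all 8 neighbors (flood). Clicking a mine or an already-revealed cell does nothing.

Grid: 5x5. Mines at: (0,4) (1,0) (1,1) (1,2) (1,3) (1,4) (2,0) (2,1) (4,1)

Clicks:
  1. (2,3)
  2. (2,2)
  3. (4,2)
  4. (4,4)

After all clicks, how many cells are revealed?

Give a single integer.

Click 1 (2,3) count=3: revealed 1 new [(2,3)] -> total=1
Click 2 (2,2) count=4: revealed 1 new [(2,2)] -> total=2
Click 3 (4,2) count=1: revealed 1 new [(4,2)] -> total=3
Click 4 (4,4) count=0: revealed 6 new [(2,4) (3,2) (3,3) (3,4) (4,3) (4,4)] -> total=9

Answer: 9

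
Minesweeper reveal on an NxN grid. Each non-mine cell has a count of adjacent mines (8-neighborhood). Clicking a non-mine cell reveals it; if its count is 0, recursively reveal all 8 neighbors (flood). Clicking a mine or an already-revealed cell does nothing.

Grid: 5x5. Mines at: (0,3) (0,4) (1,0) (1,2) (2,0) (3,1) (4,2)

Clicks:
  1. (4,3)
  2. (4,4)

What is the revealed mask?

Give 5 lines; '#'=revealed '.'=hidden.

Answer: .....
...##
...##
...##
...##

Derivation:
Click 1 (4,3) count=1: revealed 1 new [(4,3)] -> total=1
Click 2 (4,4) count=0: revealed 7 new [(1,3) (1,4) (2,3) (2,4) (3,3) (3,4) (4,4)] -> total=8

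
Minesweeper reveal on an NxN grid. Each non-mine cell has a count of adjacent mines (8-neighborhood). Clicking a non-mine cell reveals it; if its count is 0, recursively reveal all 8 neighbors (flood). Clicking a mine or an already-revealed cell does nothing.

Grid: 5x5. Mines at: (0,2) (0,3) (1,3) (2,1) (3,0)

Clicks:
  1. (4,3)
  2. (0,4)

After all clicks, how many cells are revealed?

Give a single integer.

Answer: 12

Derivation:
Click 1 (4,3) count=0: revealed 11 new [(2,2) (2,3) (2,4) (3,1) (3,2) (3,3) (3,4) (4,1) (4,2) (4,3) (4,4)] -> total=11
Click 2 (0,4) count=2: revealed 1 new [(0,4)] -> total=12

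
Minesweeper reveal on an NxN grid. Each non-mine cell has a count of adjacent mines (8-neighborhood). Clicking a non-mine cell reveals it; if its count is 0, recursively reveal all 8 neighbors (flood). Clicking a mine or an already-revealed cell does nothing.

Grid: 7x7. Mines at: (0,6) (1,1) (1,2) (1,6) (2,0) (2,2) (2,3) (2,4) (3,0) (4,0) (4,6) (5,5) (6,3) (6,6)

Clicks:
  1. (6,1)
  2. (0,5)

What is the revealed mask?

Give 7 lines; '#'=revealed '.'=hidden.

Answer: .....#.
.......
.......
.......
.......
###....
###....

Derivation:
Click 1 (6,1) count=0: revealed 6 new [(5,0) (5,1) (5,2) (6,0) (6,1) (6,2)] -> total=6
Click 2 (0,5) count=2: revealed 1 new [(0,5)] -> total=7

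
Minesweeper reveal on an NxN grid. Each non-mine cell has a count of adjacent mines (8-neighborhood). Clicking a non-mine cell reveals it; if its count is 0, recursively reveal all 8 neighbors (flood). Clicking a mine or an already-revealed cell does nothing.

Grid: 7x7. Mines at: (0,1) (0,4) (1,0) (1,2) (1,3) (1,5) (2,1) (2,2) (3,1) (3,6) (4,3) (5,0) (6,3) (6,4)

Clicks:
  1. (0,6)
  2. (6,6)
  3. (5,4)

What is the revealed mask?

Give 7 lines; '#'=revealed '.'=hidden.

Click 1 (0,6) count=1: revealed 1 new [(0,6)] -> total=1
Click 2 (6,6) count=0: revealed 6 new [(4,5) (4,6) (5,5) (5,6) (6,5) (6,6)] -> total=7
Click 3 (5,4) count=3: revealed 1 new [(5,4)] -> total=8

Answer: ......#
.......
.......
.......
.....##
....###
.....##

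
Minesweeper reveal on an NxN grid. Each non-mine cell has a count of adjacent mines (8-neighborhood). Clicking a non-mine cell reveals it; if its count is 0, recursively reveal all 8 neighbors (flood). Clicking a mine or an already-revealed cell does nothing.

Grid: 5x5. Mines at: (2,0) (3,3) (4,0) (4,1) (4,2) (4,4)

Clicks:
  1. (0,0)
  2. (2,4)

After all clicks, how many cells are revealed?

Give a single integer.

Click 1 (0,0) count=0: revealed 14 new [(0,0) (0,1) (0,2) (0,3) (0,4) (1,0) (1,1) (1,2) (1,3) (1,4) (2,1) (2,2) (2,3) (2,4)] -> total=14
Click 2 (2,4) count=1: revealed 0 new [(none)] -> total=14

Answer: 14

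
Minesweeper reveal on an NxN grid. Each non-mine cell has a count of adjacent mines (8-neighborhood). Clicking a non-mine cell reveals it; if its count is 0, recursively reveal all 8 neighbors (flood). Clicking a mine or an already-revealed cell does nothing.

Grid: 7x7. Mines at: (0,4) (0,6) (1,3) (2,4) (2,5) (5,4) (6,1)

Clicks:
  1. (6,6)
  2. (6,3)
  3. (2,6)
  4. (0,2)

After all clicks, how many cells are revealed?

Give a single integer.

Click 1 (6,6) count=0: revealed 8 new [(3,5) (3,6) (4,5) (4,6) (5,5) (5,6) (6,5) (6,6)] -> total=8
Click 2 (6,3) count=1: revealed 1 new [(6,3)] -> total=9
Click 3 (2,6) count=1: revealed 1 new [(2,6)] -> total=10
Click 4 (0,2) count=1: revealed 1 new [(0,2)] -> total=11

Answer: 11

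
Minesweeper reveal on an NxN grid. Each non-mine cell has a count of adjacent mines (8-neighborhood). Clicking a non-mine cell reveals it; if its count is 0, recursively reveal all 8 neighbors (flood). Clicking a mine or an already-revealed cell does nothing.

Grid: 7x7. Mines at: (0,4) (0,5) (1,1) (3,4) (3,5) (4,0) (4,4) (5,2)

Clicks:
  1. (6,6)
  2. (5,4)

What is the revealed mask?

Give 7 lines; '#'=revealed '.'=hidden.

Answer: .......
.......
.......
.......
.....##
...####
...####

Derivation:
Click 1 (6,6) count=0: revealed 10 new [(4,5) (4,6) (5,3) (5,4) (5,5) (5,6) (6,3) (6,4) (6,5) (6,6)] -> total=10
Click 2 (5,4) count=1: revealed 0 new [(none)] -> total=10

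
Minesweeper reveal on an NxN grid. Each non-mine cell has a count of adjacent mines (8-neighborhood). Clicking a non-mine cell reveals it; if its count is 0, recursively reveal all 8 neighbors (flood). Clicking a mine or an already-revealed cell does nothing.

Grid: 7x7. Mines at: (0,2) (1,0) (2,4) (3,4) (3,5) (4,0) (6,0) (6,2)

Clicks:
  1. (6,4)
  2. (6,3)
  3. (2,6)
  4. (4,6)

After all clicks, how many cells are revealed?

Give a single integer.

Click 1 (6,4) count=0: revealed 12 new [(4,3) (4,4) (4,5) (4,6) (5,3) (5,4) (5,5) (5,6) (6,3) (6,4) (6,5) (6,6)] -> total=12
Click 2 (6,3) count=1: revealed 0 new [(none)] -> total=12
Click 3 (2,6) count=1: revealed 1 new [(2,6)] -> total=13
Click 4 (4,6) count=1: revealed 0 new [(none)] -> total=13

Answer: 13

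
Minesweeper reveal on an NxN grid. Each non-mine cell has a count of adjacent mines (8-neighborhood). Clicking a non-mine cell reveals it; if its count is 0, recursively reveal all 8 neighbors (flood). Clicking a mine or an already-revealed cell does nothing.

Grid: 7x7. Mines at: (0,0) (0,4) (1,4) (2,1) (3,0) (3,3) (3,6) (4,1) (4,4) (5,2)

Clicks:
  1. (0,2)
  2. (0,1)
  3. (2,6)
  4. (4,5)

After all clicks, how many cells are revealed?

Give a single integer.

Click 1 (0,2) count=0: revealed 6 new [(0,1) (0,2) (0,3) (1,1) (1,2) (1,3)] -> total=6
Click 2 (0,1) count=1: revealed 0 new [(none)] -> total=6
Click 3 (2,6) count=1: revealed 1 new [(2,6)] -> total=7
Click 4 (4,5) count=2: revealed 1 new [(4,5)] -> total=8

Answer: 8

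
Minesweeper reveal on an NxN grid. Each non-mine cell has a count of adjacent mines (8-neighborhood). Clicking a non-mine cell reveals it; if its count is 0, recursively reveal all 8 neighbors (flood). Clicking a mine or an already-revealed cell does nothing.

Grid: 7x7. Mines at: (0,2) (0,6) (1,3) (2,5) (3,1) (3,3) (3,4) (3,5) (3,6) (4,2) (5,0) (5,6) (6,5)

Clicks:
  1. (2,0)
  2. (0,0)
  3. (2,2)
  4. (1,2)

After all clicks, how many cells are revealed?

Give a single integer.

Click 1 (2,0) count=1: revealed 1 new [(2,0)] -> total=1
Click 2 (0,0) count=0: revealed 5 new [(0,0) (0,1) (1,0) (1,1) (2,1)] -> total=6
Click 3 (2,2) count=3: revealed 1 new [(2,2)] -> total=7
Click 4 (1,2) count=2: revealed 1 new [(1,2)] -> total=8

Answer: 8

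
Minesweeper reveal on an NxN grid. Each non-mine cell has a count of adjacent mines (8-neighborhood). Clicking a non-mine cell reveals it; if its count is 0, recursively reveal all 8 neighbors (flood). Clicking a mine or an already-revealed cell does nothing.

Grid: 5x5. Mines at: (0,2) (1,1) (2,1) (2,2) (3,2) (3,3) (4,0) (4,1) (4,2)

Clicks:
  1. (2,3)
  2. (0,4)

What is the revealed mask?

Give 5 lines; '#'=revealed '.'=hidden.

Click 1 (2,3) count=3: revealed 1 new [(2,3)] -> total=1
Click 2 (0,4) count=0: revealed 5 new [(0,3) (0,4) (1,3) (1,4) (2,4)] -> total=6

Answer: ...##
...##
...##
.....
.....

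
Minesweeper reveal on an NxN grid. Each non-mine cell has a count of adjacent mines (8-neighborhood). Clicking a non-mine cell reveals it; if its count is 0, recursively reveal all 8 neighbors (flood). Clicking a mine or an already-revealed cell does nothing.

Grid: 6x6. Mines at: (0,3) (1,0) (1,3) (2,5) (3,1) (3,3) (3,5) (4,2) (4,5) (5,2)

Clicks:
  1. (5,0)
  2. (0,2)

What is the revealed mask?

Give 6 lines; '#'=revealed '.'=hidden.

Click 1 (5,0) count=0: revealed 4 new [(4,0) (4,1) (5,0) (5,1)] -> total=4
Click 2 (0,2) count=2: revealed 1 new [(0,2)] -> total=5

Answer: ..#...
......
......
......
##....
##....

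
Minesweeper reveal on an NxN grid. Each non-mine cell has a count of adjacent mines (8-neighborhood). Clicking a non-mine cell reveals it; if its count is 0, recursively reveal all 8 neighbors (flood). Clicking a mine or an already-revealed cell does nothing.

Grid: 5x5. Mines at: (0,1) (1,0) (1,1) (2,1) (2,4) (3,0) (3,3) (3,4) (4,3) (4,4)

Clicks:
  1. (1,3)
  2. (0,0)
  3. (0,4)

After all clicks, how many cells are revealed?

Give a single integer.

Answer: 7

Derivation:
Click 1 (1,3) count=1: revealed 1 new [(1,3)] -> total=1
Click 2 (0,0) count=3: revealed 1 new [(0,0)] -> total=2
Click 3 (0,4) count=0: revealed 5 new [(0,2) (0,3) (0,4) (1,2) (1,4)] -> total=7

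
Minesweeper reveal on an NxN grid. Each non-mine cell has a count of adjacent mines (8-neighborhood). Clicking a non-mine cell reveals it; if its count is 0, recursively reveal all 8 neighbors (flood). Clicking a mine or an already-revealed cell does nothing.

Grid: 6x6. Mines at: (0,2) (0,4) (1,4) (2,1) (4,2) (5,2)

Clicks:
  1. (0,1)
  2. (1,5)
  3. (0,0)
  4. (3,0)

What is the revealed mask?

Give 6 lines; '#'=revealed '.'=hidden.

Click 1 (0,1) count=1: revealed 1 new [(0,1)] -> total=1
Click 2 (1,5) count=2: revealed 1 new [(1,5)] -> total=2
Click 3 (0,0) count=0: revealed 3 new [(0,0) (1,0) (1,1)] -> total=5
Click 4 (3,0) count=1: revealed 1 new [(3,0)] -> total=6

Answer: ##....
##...#
......
#.....
......
......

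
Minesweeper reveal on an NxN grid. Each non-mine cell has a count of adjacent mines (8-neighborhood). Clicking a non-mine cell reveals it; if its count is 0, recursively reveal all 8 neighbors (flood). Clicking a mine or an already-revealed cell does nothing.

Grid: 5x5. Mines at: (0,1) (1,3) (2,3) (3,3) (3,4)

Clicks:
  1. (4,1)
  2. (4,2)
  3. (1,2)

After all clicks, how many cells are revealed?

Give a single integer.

Answer: 12

Derivation:
Click 1 (4,1) count=0: revealed 12 new [(1,0) (1,1) (1,2) (2,0) (2,1) (2,2) (3,0) (3,1) (3,2) (4,0) (4,1) (4,2)] -> total=12
Click 2 (4,2) count=1: revealed 0 new [(none)] -> total=12
Click 3 (1,2) count=3: revealed 0 new [(none)] -> total=12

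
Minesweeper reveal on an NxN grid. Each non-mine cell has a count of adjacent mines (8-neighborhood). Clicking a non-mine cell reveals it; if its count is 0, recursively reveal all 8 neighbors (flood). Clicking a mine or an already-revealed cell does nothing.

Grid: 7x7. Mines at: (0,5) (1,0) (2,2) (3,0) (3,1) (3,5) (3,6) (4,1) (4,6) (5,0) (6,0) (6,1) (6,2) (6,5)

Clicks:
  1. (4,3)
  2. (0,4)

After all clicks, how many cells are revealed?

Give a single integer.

Answer: 10

Derivation:
Click 1 (4,3) count=0: revealed 9 new [(3,2) (3,3) (3,4) (4,2) (4,3) (4,4) (5,2) (5,3) (5,4)] -> total=9
Click 2 (0,4) count=1: revealed 1 new [(0,4)] -> total=10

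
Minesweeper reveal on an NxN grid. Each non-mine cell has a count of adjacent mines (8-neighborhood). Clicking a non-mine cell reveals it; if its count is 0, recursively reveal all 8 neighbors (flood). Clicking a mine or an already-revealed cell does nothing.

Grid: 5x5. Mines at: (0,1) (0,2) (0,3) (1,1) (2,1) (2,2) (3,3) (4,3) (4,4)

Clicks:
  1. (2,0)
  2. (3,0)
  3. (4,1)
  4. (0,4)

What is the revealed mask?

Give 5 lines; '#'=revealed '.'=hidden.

Click 1 (2,0) count=2: revealed 1 new [(2,0)] -> total=1
Click 2 (3,0) count=1: revealed 1 new [(3,0)] -> total=2
Click 3 (4,1) count=0: revealed 5 new [(3,1) (3,2) (4,0) (4,1) (4,2)] -> total=7
Click 4 (0,4) count=1: revealed 1 new [(0,4)] -> total=8

Answer: ....#
.....
#....
###..
###..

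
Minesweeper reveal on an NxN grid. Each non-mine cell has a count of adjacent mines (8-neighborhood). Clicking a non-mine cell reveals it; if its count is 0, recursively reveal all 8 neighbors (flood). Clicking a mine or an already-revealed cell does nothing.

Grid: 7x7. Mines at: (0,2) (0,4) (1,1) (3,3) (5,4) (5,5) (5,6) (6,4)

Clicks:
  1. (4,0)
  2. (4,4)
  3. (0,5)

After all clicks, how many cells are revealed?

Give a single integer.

Click 1 (4,0) count=0: revealed 18 new [(2,0) (2,1) (2,2) (3,0) (3,1) (3,2) (4,0) (4,1) (4,2) (4,3) (5,0) (5,1) (5,2) (5,3) (6,0) (6,1) (6,2) (6,3)] -> total=18
Click 2 (4,4) count=3: revealed 1 new [(4,4)] -> total=19
Click 3 (0,5) count=1: revealed 1 new [(0,5)] -> total=20

Answer: 20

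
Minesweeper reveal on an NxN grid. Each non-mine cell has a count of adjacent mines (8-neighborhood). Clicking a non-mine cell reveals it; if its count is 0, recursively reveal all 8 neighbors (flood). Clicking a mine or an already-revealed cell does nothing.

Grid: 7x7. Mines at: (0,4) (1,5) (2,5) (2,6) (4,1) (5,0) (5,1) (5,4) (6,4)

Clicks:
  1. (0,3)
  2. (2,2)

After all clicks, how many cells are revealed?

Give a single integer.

Answer: 22

Derivation:
Click 1 (0,3) count=1: revealed 1 new [(0,3)] -> total=1
Click 2 (2,2) count=0: revealed 21 new [(0,0) (0,1) (0,2) (1,0) (1,1) (1,2) (1,3) (1,4) (2,0) (2,1) (2,2) (2,3) (2,4) (3,0) (3,1) (3,2) (3,3) (3,4) (4,2) (4,3) (4,4)] -> total=22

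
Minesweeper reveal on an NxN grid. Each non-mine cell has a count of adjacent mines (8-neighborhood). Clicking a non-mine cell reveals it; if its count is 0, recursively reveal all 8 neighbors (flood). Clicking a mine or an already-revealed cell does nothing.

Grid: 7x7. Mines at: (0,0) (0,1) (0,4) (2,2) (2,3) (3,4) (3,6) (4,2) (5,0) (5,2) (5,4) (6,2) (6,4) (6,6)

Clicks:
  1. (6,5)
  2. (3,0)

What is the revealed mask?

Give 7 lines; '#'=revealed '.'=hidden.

Click 1 (6,5) count=3: revealed 1 new [(6,5)] -> total=1
Click 2 (3,0) count=0: revealed 8 new [(1,0) (1,1) (2,0) (2,1) (3,0) (3,1) (4,0) (4,1)] -> total=9

Answer: .......
##.....
##.....
##.....
##.....
.......
.....#.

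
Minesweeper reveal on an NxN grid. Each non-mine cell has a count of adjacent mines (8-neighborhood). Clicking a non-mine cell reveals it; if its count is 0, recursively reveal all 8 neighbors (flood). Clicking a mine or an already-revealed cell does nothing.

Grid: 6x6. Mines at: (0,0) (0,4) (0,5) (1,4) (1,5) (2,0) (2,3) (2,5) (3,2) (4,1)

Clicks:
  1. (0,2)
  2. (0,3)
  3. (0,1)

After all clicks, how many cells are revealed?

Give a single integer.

Answer: 6

Derivation:
Click 1 (0,2) count=0: revealed 6 new [(0,1) (0,2) (0,3) (1,1) (1,2) (1,3)] -> total=6
Click 2 (0,3) count=2: revealed 0 new [(none)] -> total=6
Click 3 (0,1) count=1: revealed 0 new [(none)] -> total=6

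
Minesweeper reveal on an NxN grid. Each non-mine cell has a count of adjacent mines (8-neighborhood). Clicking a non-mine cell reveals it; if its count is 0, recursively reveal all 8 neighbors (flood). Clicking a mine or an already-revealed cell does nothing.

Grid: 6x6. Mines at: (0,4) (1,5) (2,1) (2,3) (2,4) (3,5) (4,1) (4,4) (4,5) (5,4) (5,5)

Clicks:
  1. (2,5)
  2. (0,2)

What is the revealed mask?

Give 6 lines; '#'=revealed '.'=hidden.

Answer: ####..
####..
.....#
......
......
......

Derivation:
Click 1 (2,5) count=3: revealed 1 new [(2,5)] -> total=1
Click 2 (0,2) count=0: revealed 8 new [(0,0) (0,1) (0,2) (0,3) (1,0) (1,1) (1,2) (1,3)] -> total=9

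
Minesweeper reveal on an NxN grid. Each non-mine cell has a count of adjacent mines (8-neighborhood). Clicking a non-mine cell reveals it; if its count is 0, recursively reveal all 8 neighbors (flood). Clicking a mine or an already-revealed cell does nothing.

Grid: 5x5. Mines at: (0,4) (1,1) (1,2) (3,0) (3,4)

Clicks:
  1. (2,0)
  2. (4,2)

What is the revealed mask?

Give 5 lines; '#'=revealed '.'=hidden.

Answer: .....
.....
####.
.###.
.###.

Derivation:
Click 1 (2,0) count=2: revealed 1 new [(2,0)] -> total=1
Click 2 (4,2) count=0: revealed 9 new [(2,1) (2,2) (2,3) (3,1) (3,2) (3,3) (4,1) (4,2) (4,3)] -> total=10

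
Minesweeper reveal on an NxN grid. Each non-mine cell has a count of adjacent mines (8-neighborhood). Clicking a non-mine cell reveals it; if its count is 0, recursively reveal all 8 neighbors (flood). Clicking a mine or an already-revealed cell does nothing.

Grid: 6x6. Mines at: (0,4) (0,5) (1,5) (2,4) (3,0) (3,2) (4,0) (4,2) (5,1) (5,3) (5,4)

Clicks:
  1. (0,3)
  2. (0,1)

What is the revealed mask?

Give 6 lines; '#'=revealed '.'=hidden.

Answer: ####..
####..
####..
......
......
......

Derivation:
Click 1 (0,3) count=1: revealed 1 new [(0,3)] -> total=1
Click 2 (0,1) count=0: revealed 11 new [(0,0) (0,1) (0,2) (1,0) (1,1) (1,2) (1,3) (2,0) (2,1) (2,2) (2,3)] -> total=12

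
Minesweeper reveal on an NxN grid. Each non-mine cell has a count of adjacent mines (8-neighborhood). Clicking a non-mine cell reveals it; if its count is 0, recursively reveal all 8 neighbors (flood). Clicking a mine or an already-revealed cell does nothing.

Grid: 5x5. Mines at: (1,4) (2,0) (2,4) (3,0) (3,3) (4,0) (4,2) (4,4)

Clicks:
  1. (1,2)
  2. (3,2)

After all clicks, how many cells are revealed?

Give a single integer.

Click 1 (1,2) count=0: revealed 11 new [(0,0) (0,1) (0,2) (0,3) (1,0) (1,1) (1,2) (1,3) (2,1) (2,2) (2,3)] -> total=11
Click 2 (3,2) count=2: revealed 1 new [(3,2)] -> total=12

Answer: 12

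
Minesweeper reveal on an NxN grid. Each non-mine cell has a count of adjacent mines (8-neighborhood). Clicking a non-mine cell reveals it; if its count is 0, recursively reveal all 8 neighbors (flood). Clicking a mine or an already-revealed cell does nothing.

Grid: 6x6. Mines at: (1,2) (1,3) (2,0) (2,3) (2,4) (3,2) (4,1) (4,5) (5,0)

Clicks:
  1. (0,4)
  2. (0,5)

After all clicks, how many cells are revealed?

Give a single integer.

Answer: 4

Derivation:
Click 1 (0,4) count=1: revealed 1 new [(0,4)] -> total=1
Click 2 (0,5) count=0: revealed 3 new [(0,5) (1,4) (1,5)] -> total=4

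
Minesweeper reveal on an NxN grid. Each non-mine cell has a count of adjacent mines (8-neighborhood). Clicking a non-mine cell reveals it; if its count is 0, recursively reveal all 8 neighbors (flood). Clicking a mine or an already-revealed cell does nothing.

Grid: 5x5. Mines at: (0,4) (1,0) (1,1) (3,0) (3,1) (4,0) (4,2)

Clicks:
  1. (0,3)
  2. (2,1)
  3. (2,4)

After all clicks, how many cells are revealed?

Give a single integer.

Click 1 (0,3) count=1: revealed 1 new [(0,3)] -> total=1
Click 2 (2,1) count=4: revealed 1 new [(2,1)] -> total=2
Click 3 (2,4) count=0: revealed 11 new [(1,2) (1,3) (1,4) (2,2) (2,3) (2,4) (3,2) (3,3) (3,4) (4,3) (4,4)] -> total=13

Answer: 13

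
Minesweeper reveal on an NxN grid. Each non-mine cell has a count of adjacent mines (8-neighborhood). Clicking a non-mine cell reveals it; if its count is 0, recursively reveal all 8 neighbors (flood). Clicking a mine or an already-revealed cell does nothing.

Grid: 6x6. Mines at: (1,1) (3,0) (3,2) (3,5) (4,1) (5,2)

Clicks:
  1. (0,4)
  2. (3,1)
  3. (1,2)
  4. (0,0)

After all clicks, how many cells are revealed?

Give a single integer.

Answer: 14

Derivation:
Click 1 (0,4) count=0: revealed 12 new [(0,2) (0,3) (0,4) (0,5) (1,2) (1,3) (1,4) (1,5) (2,2) (2,3) (2,4) (2,5)] -> total=12
Click 2 (3,1) count=3: revealed 1 new [(3,1)] -> total=13
Click 3 (1,2) count=1: revealed 0 new [(none)] -> total=13
Click 4 (0,0) count=1: revealed 1 new [(0,0)] -> total=14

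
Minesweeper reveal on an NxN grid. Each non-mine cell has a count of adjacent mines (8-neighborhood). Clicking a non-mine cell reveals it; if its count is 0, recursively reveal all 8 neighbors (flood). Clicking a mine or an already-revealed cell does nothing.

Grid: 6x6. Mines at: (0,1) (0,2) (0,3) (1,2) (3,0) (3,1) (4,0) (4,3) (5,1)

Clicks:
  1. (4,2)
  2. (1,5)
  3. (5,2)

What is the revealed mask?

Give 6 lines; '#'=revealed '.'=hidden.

Click 1 (4,2) count=3: revealed 1 new [(4,2)] -> total=1
Click 2 (1,5) count=0: revealed 15 new [(0,4) (0,5) (1,3) (1,4) (1,5) (2,3) (2,4) (2,5) (3,3) (3,4) (3,5) (4,4) (4,5) (5,4) (5,5)] -> total=16
Click 3 (5,2) count=2: revealed 1 new [(5,2)] -> total=17

Answer: ....##
...###
...###
...###
..#.##
..#.##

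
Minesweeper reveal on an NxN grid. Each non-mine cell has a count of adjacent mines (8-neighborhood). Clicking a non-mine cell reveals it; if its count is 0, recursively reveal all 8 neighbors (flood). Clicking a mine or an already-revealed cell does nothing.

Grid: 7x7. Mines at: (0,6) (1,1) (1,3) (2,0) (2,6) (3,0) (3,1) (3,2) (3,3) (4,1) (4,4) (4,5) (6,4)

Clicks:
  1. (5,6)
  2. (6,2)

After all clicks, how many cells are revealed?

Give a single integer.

Click 1 (5,6) count=1: revealed 1 new [(5,6)] -> total=1
Click 2 (6,2) count=0: revealed 8 new [(5,0) (5,1) (5,2) (5,3) (6,0) (6,1) (6,2) (6,3)] -> total=9

Answer: 9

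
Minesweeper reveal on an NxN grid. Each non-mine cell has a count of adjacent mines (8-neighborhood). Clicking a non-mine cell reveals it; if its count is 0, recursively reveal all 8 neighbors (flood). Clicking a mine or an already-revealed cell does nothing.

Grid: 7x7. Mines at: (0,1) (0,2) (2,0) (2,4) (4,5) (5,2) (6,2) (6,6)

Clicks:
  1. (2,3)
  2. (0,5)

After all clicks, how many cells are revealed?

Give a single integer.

Click 1 (2,3) count=1: revealed 1 new [(2,3)] -> total=1
Click 2 (0,5) count=0: revealed 12 new [(0,3) (0,4) (0,5) (0,6) (1,3) (1,4) (1,5) (1,6) (2,5) (2,6) (3,5) (3,6)] -> total=13

Answer: 13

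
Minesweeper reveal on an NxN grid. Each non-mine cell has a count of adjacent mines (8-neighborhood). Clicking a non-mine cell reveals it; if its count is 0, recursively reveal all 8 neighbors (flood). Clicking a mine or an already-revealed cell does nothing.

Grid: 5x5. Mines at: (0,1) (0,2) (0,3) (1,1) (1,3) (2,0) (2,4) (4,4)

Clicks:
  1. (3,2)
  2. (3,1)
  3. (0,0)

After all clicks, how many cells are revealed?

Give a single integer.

Click 1 (3,2) count=0: revealed 11 new [(2,1) (2,2) (2,3) (3,0) (3,1) (3,2) (3,3) (4,0) (4,1) (4,2) (4,3)] -> total=11
Click 2 (3,1) count=1: revealed 0 new [(none)] -> total=11
Click 3 (0,0) count=2: revealed 1 new [(0,0)] -> total=12

Answer: 12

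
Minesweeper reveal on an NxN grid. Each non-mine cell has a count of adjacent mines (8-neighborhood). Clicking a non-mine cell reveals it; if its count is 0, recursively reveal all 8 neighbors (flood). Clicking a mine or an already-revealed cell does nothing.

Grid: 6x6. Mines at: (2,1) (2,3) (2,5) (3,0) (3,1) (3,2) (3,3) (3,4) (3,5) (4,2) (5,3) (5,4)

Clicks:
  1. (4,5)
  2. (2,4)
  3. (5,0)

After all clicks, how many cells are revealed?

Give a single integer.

Answer: 6

Derivation:
Click 1 (4,5) count=3: revealed 1 new [(4,5)] -> total=1
Click 2 (2,4) count=5: revealed 1 new [(2,4)] -> total=2
Click 3 (5,0) count=0: revealed 4 new [(4,0) (4,1) (5,0) (5,1)] -> total=6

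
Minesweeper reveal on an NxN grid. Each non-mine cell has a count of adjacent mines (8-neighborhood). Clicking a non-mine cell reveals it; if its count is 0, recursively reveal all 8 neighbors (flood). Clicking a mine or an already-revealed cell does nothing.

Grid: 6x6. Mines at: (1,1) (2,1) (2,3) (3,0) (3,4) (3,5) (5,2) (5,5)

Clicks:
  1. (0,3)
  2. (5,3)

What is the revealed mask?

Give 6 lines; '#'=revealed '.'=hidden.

Click 1 (0,3) count=0: revealed 10 new [(0,2) (0,3) (0,4) (0,5) (1,2) (1,3) (1,4) (1,5) (2,4) (2,5)] -> total=10
Click 2 (5,3) count=1: revealed 1 new [(5,3)] -> total=11

Answer: ..####
..####
....##
......
......
...#..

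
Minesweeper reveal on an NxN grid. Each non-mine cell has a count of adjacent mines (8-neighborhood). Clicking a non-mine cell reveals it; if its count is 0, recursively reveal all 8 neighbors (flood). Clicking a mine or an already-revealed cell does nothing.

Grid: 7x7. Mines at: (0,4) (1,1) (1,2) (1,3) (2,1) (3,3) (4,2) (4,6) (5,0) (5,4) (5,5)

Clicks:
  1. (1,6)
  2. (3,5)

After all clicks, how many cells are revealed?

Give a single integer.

Click 1 (1,6) count=0: revealed 11 new [(0,5) (0,6) (1,4) (1,5) (1,6) (2,4) (2,5) (2,6) (3,4) (3,5) (3,6)] -> total=11
Click 2 (3,5) count=1: revealed 0 new [(none)] -> total=11

Answer: 11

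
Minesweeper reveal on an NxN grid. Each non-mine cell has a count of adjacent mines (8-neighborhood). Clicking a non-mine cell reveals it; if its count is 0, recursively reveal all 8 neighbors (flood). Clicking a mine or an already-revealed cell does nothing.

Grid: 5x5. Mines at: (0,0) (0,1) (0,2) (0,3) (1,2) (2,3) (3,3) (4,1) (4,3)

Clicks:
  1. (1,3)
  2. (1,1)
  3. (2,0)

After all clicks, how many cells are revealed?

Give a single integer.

Answer: 7

Derivation:
Click 1 (1,3) count=4: revealed 1 new [(1,3)] -> total=1
Click 2 (1,1) count=4: revealed 1 new [(1,1)] -> total=2
Click 3 (2,0) count=0: revealed 5 new [(1,0) (2,0) (2,1) (3,0) (3,1)] -> total=7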